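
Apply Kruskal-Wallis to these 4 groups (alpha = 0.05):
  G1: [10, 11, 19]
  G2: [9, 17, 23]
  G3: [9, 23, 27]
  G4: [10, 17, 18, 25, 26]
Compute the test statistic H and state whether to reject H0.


Step 1: Combine all N = 14 observations and assign midranks.
sorted (value, group, rank): (9,G2,1.5), (9,G3,1.5), (10,G1,3.5), (10,G4,3.5), (11,G1,5), (17,G2,6.5), (17,G4,6.5), (18,G4,8), (19,G1,9), (23,G2,10.5), (23,G3,10.5), (25,G4,12), (26,G4,13), (27,G3,14)
Step 2: Sum ranks within each group.
R_1 = 17.5 (n_1 = 3)
R_2 = 18.5 (n_2 = 3)
R_3 = 26 (n_3 = 3)
R_4 = 43 (n_4 = 5)
Step 3: H = 12/(N(N+1)) * sum(R_i^2/n_i) - 3(N+1)
     = 12/(14*15) * (17.5^2/3 + 18.5^2/3 + 26^2/3 + 43^2/5) - 3*15
     = 0.057143 * 811.3 - 45
     = 1.360000.
Step 4: Ties present; correction factor C = 1 - 24/(14^3 - 14) = 0.991209. Corrected H = 1.360000 / 0.991209 = 1.372062.
Step 5: Under H0, H ~ chi^2(3); p-value = 0.712096.
Step 6: alpha = 0.05. fail to reject H0.

H = 1.3721, df = 3, p = 0.712096, fail to reject H0.


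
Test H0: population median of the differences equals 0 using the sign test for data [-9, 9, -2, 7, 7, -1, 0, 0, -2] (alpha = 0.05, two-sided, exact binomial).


Step 1: Discard zero differences. Original n = 9; n_eff = number of nonzero differences = 7.
Nonzero differences (with sign): -9, +9, -2, +7, +7, -1, -2
Step 2: Count signs: positive = 3, negative = 4.
Step 3: Under H0: P(positive) = 0.5, so the number of positives S ~ Bin(7, 0.5).
Step 4: Two-sided exact p-value = sum of Bin(7,0.5) probabilities at or below the observed probability = 1.000000.
Step 5: alpha = 0.05. fail to reject H0.

n_eff = 7, pos = 3, neg = 4, p = 1.000000, fail to reject H0.


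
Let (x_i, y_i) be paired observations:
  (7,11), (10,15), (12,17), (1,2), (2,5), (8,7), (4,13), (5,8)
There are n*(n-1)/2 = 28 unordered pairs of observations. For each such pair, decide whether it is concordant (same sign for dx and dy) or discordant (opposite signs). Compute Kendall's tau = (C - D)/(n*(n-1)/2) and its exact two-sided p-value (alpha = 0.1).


Step 1: Enumerate the 28 unordered pairs (i,j) with i<j and classify each by sign(x_j-x_i) * sign(y_j-y_i).
  (1,2):dx=+3,dy=+4->C; (1,3):dx=+5,dy=+6->C; (1,4):dx=-6,dy=-9->C; (1,5):dx=-5,dy=-6->C
  (1,6):dx=+1,dy=-4->D; (1,7):dx=-3,dy=+2->D; (1,8):dx=-2,dy=-3->C; (2,3):dx=+2,dy=+2->C
  (2,4):dx=-9,dy=-13->C; (2,5):dx=-8,dy=-10->C; (2,6):dx=-2,dy=-8->C; (2,7):dx=-6,dy=-2->C
  (2,8):dx=-5,dy=-7->C; (3,4):dx=-11,dy=-15->C; (3,5):dx=-10,dy=-12->C; (3,6):dx=-4,dy=-10->C
  (3,7):dx=-8,dy=-4->C; (3,8):dx=-7,dy=-9->C; (4,5):dx=+1,dy=+3->C; (4,6):dx=+7,dy=+5->C
  (4,7):dx=+3,dy=+11->C; (4,8):dx=+4,dy=+6->C; (5,6):dx=+6,dy=+2->C; (5,7):dx=+2,dy=+8->C
  (5,8):dx=+3,dy=+3->C; (6,7):dx=-4,dy=+6->D; (6,8):dx=-3,dy=+1->D; (7,8):dx=+1,dy=-5->D
Step 2: C = 23, D = 5, total pairs = 28.
Step 3: tau = (C - D)/(n(n-1)/2) = (23 - 5)/28 = 0.642857.
Step 4: Exact two-sided p-value (enumerate n! = 40320 permutations of y under H0): p = 0.031151.
Step 5: alpha = 0.1. reject H0.

tau_b = 0.6429 (C=23, D=5), p = 0.031151, reject H0.


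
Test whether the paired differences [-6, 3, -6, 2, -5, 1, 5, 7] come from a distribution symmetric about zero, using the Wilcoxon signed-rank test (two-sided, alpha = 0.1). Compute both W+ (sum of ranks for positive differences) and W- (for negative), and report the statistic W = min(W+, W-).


Step 1: Drop any zero differences (none here) and take |d_i|.
|d| = [6, 3, 6, 2, 5, 1, 5, 7]
Step 2: Midrank |d_i| (ties get averaged ranks).
ranks: |6|->6.5, |3|->3, |6|->6.5, |2|->2, |5|->4.5, |1|->1, |5|->4.5, |7|->8
Step 3: Attach original signs; sum ranks with positive sign and with negative sign.
W+ = 3 + 2 + 1 + 4.5 + 8 = 18.5
W- = 6.5 + 6.5 + 4.5 = 17.5
(Check: W+ + W- = 36 should equal n(n+1)/2 = 36.)
Step 4: Test statistic W = min(W+, W-) = 17.5.
Step 5: Ties in |d|, so use the tie-corrected normal approximation.
        E[W] = n(n+1)/4 = 8*9/4 = 18.
        Tie groups: |d|=5 (t=2), |d|=6 (t=2); sum(t^3 - t) = 12.
        Var[W] = n(n+1)(2n+1)/24 - sum(t^3-t)/48 = 1224/24 - 12/48 = 50.75.
        z = (W - E[W]) / sqrt(Var[W]) = (17.5 - 18) / 7.1239 = -0.0702.
        Two-sided p = 2*Phi(z) = 0.944045.
Step 6: alpha = 0.1. fail to reject H0.

W+ = 18.5, W- = 17.5, W = min = 17.5, p = 0.944045, fail to reject H0.


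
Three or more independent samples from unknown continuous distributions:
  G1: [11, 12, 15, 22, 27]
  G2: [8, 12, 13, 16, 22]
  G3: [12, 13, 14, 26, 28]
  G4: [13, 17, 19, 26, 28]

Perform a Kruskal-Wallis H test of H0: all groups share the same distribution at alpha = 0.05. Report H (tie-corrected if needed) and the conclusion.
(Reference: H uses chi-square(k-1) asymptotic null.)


Step 1: Combine all N = 20 observations and assign midranks.
sorted (value, group, rank): (8,G2,1), (11,G1,2), (12,G1,4), (12,G2,4), (12,G3,4), (13,G2,7), (13,G3,7), (13,G4,7), (14,G3,9), (15,G1,10), (16,G2,11), (17,G4,12), (19,G4,13), (22,G1,14.5), (22,G2,14.5), (26,G3,16.5), (26,G4,16.5), (27,G1,18), (28,G3,19.5), (28,G4,19.5)
Step 2: Sum ranks within each group.
R_1 = 48.5 (n_1 = 5)
R_2 = 37.5 (n_2 = 5)
R_3 = 56 (n_3 = 5)
R_4 = 68 (n_4 = 5)
Step 3: H = 12/(N(N+1)) * sum(R_i^2/n_i) - 3(N+1)
     = 12/(20*21) * (48.5^2/5 + 37.5^2/5 + 56^2/5 + 68^2/5) - 3*21
     = 0.028571 * 2303.7 - 63
     = 2.820000.
Step 4: Ties present; correction factor C = 1 - 66/(20^3 - 20) = 0.991729. Corrected H = 2.820000 / 0.991729 = 2.843518.
Step 5: Under H0, H ~ chi^2(3); p-value = 0.416386.
Step 6: alpha = 0.05. fail to reject H0.

H = 2.8435, df = 3, p = 0.416386, fail to reject H0.


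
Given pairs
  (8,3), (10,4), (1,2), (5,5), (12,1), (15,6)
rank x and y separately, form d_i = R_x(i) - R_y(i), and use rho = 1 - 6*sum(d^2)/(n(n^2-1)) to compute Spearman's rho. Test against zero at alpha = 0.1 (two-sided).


Step 1: Rank x and y separately (midranks; no ties here).
rank(x): 8->3, 10->4, 1->1, 5->2, 12->5, 15->6
rank(y): 3->3, 4->4, 2->2, 5->5, 1->1, 6->6
Step 2: d_i = R_x(i) - R_y(i); compute d_i^2.
  (3-3)^2=0, (4-4)^2=0, (1-2)^2=1, (2-5)^2=9, (5-1)^2=16, (6-6)^2=0
sum(d^2) = 26.
Step 3: rho = 1 - 6*26 / (6*(6^2 - 1)) = 1 - 156/210 = 0.257143.
Step 4: Under H0, t = rho * sqrt((n-2)/(1-rho^2)) = 0.5322 ~ t(4).
Step 5: Two-sided p-value from the t-distribution with 4 df = 0.622787.
Step 6: alpha = 0.1. fail to reject H0.

rho = 0.2571, p = 0.622787, fail to reject H0 at alpha = 0.1.


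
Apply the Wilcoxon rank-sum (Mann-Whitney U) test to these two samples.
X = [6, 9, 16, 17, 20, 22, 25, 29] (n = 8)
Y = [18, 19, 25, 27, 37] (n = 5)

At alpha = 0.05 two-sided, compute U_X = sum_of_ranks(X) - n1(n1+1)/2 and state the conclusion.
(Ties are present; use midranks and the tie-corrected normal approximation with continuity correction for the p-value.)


Step 1: Combine and sort all 13 observations; assign midranks.
sorted (value, group): (6,X), (9,X), (16,X), (17,X), (18,Y), (19,Y), (20,X), (22,X), (25,X), (25,Y), (27,Y), (29,X), (37,Y)
ranks: 6->1, 9->2, 16->3, 17->4, 18->5, 19->6, 20->7, 22->8, 25->9.5, 25->9.5, 27->11, 29->12, 37->13
Step 2: Rank sum for X: R1 = 1 + 2 + 3 + 4 + 7 + 8 + 9.5 + 12 = 46.5.
Step 3: U_X = R1 - n1(n1+1)/2 = 46.5 - 8*9/2 = 46.5 - 36 = 10.5.
       U_Y = n1*n2 - U_X = 40 - 10.5 = 29.5.
Step 4: Ties are present, so use the tie-corrected normal approximation (with continuity correction) for the p-value.
Step 5: p-value = 0.187076; compare to alpha = 0.05. fail to reject H0.

U_X = 10.5, p = 0.187076, fail to reject H0 at alpha = 0.05.


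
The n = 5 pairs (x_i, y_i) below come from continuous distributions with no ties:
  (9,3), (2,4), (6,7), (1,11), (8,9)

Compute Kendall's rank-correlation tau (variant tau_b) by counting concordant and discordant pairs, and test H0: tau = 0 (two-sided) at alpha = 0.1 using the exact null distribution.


Step 1: Enumerate the 10 unordered pairs (i,j) with i<j and classify each by sign(x_j-x_i) * sign(y_j-y_i).
  (1,2):dx=-7,dy=+1->D; (1,3):dx=-3,dy=+4->D; (1,4):dx=-8,dy=+8->D; (1,5):dx=-1,dy=+6->D
  (2,3):dx=+4,dy=+3->C; (2,4):dx=-1,dy=+7->D; (2,5):dx=+6,dy=+5->C; (3,4):dx=-5,dy=+4->D
  (3,5):dx=+2,dy=+2->C; (4,5):dx=+7,dy=-2->D
Step 2: C = 3, D = 7, total pairs = 10.
Step 3: tau = (C - D)/(n(n-1)/2) = (3 - 7)/10 = -0.400000.
Step 4: Exact two-sided p-value (enumerate n! = 120 permutations of y under H0): p = 0.483333.
Step 5: alpha = 0.1. fail to reject H0.

tau_b = -0.4000 (C=3, D=7), p = 0.483333, fail to reject H0.


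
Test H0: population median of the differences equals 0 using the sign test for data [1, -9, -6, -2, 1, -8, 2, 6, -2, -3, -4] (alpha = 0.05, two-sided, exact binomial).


Step 1: Discard zero differences. Original n = 11; n_eff = number of nonzero differences = 11.
Nonzero differences (with sign): +1, -9, -6, -2, +1, -8, +2, +6, -2, -3, -4
Step 2: Count signs: positive = 4, negative = 7.
Step 3: Under H0: P(positive) = 0.5, so the number of positives S ~ Bin(11, 0.5).
Step 4: Two-sided exact p-value = sum of Bin(11,0.5) probabilities at or below the observed probability = 0.548828.
Step 5: alpha = 0.05. fail to reject H0.

n_eff = 11, pos = 4, neg = 7, p = 0.548828, fail to reject H0.


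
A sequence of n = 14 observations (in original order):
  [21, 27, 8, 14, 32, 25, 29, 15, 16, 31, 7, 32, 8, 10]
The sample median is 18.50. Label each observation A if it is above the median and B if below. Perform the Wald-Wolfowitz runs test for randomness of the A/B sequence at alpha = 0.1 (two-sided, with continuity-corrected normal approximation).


Step 1: Compute median = 18.50; label A = above, B = below.
Labels in order: AABBAAABBABABB  (n_A = 7, n_B = 7)
Step 2: Count runs R = 8.
Step 3: Under H0 (random ordering), E[R] = 2*n_A*n_B/(n_A+n_B) + 1 = 2*7*7/14 + 1 = 8.0000.
        Var[R] = 2*n_A*n_B*(2*n_A*n_B - n_A - n_B) / ((n_A+n_B)^2 * (n_A+n_B-1)) = 8232/2548 = 3.2308.
        SD[R] = 1.7974.
Step 4: R = E[R], so z = 0 with no continuity correction.
Step 5: Two-sided p-value via normal approximation = 2*(1 - Phi(|z|)) = 1.000000.
Step 6: alpha = 0.1. fail to reject H0.

R = 8, z = 0.0000, p = 1.000000, fail to reject H0.


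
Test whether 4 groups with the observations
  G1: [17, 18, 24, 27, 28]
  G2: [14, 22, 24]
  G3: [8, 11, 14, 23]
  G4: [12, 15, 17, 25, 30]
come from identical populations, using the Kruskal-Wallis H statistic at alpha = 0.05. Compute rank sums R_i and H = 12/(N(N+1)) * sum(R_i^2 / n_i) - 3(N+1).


Step 1: Combine all N = 17 observations and assign midranks.
sorted (value, group, rank): (8,G3,1), (11,G3,2), (12,G4,3), (14,G2,4.5), (14,G3,4.5), (15,G4,6), (17,G1,7.5), (17,G4,7.5), (18,G1,9), (22,G2,10), (23,G3,11), (24,G1,12.5), (24,G2,12.5), (25,G4,14), (27,G1,15), (28,G1,16), (30,G4,17)
Step 2: Sum ranks within each group.
R_1 = 60 (n_1 = 5)
R_2 = 27 (n_2 = 3)
R_3 = 18.5 (n_3 = 4)
R_4 = 47.5 (n_4 = 5)
Step 3: H = 12/(N(N+1)) * sum(R_i^2/n_i) - 3(N+1)
     = 12/(17*18) * (60^2/5 + 27^2/3 + 18.5^2/4 + 47.5^2/5) - 3*18
     = 0.039216 * 1499.81 - 54
     = 4.816176.
Step 4: Ties present; correction factor C = 1 - 18/(17^3 - 17) = 0.996324. Corrected H = 4.816176 / 0.996324 = 4.833948.
Step 5: Under H0, H ~ chi^2(3); p-value = 0.184368.
Step 6: alpha = 0.05. fail to reject H0.

H = 4.8339, df = 3, p = 0.184368, fail to reject H0.


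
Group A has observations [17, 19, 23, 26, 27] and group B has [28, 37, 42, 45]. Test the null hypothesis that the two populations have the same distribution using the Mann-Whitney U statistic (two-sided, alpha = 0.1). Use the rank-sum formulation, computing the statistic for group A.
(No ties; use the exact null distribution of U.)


Step 1: Combine and sort all 9 observations; assign midranks.
sorted (value, group): (17,X), (19,X), (23,X), (26,X), (27,X), (28,Y), (37,Y), (42,Y), (45,Y)
ranks: 17->1, 19->2, 23->3, 26->4, 27->5, 28->6, 37->7, 42->8, 45->9
Step 2: Rank sum for X: R1 = 1 + 2 + 3 + 4 + 5 = 15.
Step 3: U_X = R1 - n1(n1+1)/2 = 15 - 5*6/2 = 15 - 15 = 0.
       U_Y = n1*n2 - U_X = 20 - 0 = 20.
Step 4: No ties, so the exact null distribution of U (based on enumerating the C(9,5) = 126 equally likely rank assignments) gives the two-sided p-value.
Step 5: p-value = 0.015873; compare to alpha = 0.1. reject H0.

U_X = 0, p = 0.015873, reject H0 at alpha = 0.1.


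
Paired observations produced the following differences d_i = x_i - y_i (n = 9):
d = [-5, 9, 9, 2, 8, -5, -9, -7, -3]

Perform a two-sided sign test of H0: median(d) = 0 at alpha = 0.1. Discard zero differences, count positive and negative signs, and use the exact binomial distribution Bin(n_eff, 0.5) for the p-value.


Step 1: Discard zero differences. Original n = 9; n_eff = number of nonzero differences = 9.
Nonzero differences (with sign): -5, +9, +9, +2, +8, -5, -9, -7, -3
Step 2: Count signs: positive = 4, negative = 5.
Step 3: Under H0: P(positive) = 0.5, so the number of positives S ~ Bin(9, 0.5).
Step 4: Two-sided exact p-value = sum of Bin(9,0.5) probabilities at or below the observed probability = 1.000000.
Step 5: alpha = 0.1. fail to reject H0.

n_eff = 9, pos = 4, neg = 5, p = 1.000000, fail to reject H0.


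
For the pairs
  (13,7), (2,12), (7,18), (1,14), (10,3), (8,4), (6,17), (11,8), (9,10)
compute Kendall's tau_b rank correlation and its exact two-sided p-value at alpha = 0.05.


Step 1: Enumerate the 36 unordered pairs (i,j) with i<j and classify each by sign(x_j-x_i) * sign(y_j-y_i).
  (1,2):dx=-11,dy=+5->D; (1,3):dx=-6,dy=+11->D; (1,4):dx=-12,dy=+7->D; (1,5):dx=-3,dy=-4->C
  (1,6):dx=-5,dy=-3->C; (1,7):dx=-7,dy=+10->D; (1,8):dx=-2,dy=+1->D; (1,9):dx=-4,dy=+3->D
  (2,3):dx=+5,dy=+6->C; (2,4):dx=-1,dy=+2->D; (2,5):dx=+8,dy=-9->D; (2,6):dx=+6,dy=-8->D
  (2,7):dx=+4,dy=+5->C; (2,8):dx=+9,dy=-4->D; (2,9):dx=+7,dy=-2->D; (3,4):dx=-6,dy=-4->C
  (3,5):dx=+3,dy=-15->D; (3,6):dx=+1,dy=-14->D; (3,7):dx=-1,dy=-1->C; (3,8):dx=+4,dy=-10->D
  (3,9):dx=+2,dy=-8->D; (4,5):dx=+9,dy=-11->D; (4,6):dx=+7,dy=-10->D; (4,7):dx=+5,dy=+3->C
  (4,8):dx=+10,dy=-6->D; (4,9):dx=+8,dy=-4->D; (5,6):dx=-2,dy=+1->D; (5,7):dx=-4,dy=+14->D
  (5,8):dx=+1,dy=+5->C; (5,9):dx=-1,dy=+7->D; (6,7):dx=-2,dy=+13->D; (6,8):dx=+3,dy=+4->C
  (6,9):dx=+1,dy=+6->C; (7,8):dx=+5,dy=-9->D; (7,9):dx=+3,dy=-7->D; (8,9):dx=-2,dy=+2->D
Step 2: C = 10, D = 26, total pairs = 36.
Step 3: tau = (C - D)/(n(n-1)/2) = (10 - 26)/36 = -0.444444.
Step 4: Exact two-sided p-value (enumerate n! = 362880 permutations of y under H0): p = 0.119439.
Step 5: alpha = 0.05. fail to reject H0.

tau_b = -0.4444 (C=10, D=26), p = 0.119439, fail to reject H0.


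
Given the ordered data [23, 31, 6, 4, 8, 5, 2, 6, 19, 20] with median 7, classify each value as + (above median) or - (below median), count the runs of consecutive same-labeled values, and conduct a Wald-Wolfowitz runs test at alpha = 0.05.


Step 1: Compute median = 7; label A = above, B = below.
Labels in order: AABBABBBAA  (n_A = 5, n_B = 5)
Step 2: Count runs R = 5.
Step 3: Under H0 (random ordering), E[R] = 2*n_A*n_B/(n_A+n_B) + 1 = 2*5*5/10 + 1 = 6.0000.
        Var[R] = 2*n_A*n_B*(2*n_A*n_B - n_A - n_B) / ((n_A+n_B)^2 * (n_A+n_B-1)) = 2000/900 = 2.2222.
        SD[R] = 1.4907.
Step 4: Continuity-corrected z = (R + 0.5 - E[R]) / SD[R] = (5 + 0.5 - 6.0000) / 1.4907 = -0.3354.
Step 5: Two-sided p-value via normal approximation = 2*(1 - Phi(|z|)) = 0.737316.
Step 6: alpha = 0.05. fail to reject H0.

R = 5, z = -0.3354, p = 0.737316, fail to reject H0.


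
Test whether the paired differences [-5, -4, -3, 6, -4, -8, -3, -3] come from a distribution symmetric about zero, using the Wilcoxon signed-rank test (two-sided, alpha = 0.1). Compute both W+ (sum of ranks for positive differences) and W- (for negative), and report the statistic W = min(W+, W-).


Step 1: Drop any zero differences (none here) and take |d_i|.
|d| = [5, 4, 3, 6, 4, 8, 3, 3]
Step 2: Midrank |d_i| (ties get averaged ranks).
ranks: |5|->6, |4|->4.5, |3|->2, |6|->7, |4|->4.5, |8|->8, |3|->2, |3|->2
Step 3: Attach original signs; sum ranks with positive sign and with negative sign.
W+ = 7 = 7
W- = 6 + 4.5 + 2 + 4.5 + 8 + 2 + 2 = 29
(Check: W+ + W- = 36 should equal n(n+1)/2 = 36.)
Step 4: Test statistic W = min(W+, W-) = 7.
Step 5: Ties in |d|, so use the tie-corrected normal approximation.
        E[W] = n(n+1)/4 = 8*9/4 = 18.
        Tie groups: |d|=3 (t=3), |d|=4 (t=2); sum(t^3 - t) = 30.
        Var[W] = n(n+1)(2n+1)/24 - sum(t^3-t)/48 = 1224/24 - 30/48 = 50.375.
        z = (W - E[W]) / sqrt(Var[W]) = (7 - 18) / 7.0975 = -1.5498.
        Two-sided p = 2*Phi(z) = 0.121181.
Step 6: alpha = 0.1. fail to reject H0.

W+ = 7, W- = 29, W = min = 7, p = 0.121181, fail to reject H0.


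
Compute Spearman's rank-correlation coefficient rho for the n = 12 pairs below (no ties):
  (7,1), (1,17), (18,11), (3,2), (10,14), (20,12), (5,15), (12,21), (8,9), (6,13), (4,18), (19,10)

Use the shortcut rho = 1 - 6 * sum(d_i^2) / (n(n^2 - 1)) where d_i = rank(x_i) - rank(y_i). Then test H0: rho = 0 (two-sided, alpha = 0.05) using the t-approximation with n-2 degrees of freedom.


Step 1: Rank x and y separately (midranks; no ties here).
rank(x): 7->6, 1->1, 18->10, 3->2, 10->8, 20->12, 5->4, 12->9, 8->7, 6->5, 4->3, 19->11
rank(y): 1->1, 17->10, 11->5, 2->2, 14->8, 12->6, 15->9, 21->12, 9->3, 13->7, 18->11, 10->4
Step 2: d_i = R_x(i) - R_y(i); compute d_i^2.
  (6-1)^2=25, (1-10)^2=81, (10-5)^2=25, (2-2)^2=0, (8-8)^2=0, (12-6)^2=36, (4-9)^2=25, (9-12)^2=9, (7-3)^2=16, (5-7)^2=4, (3-11)^2=64, (11-4)^2=49
sum(d^2) = 334.
Step 3: rho = 1 - 6*334 / (12*(12^2 - 1)) = 1 - 2004/1716 = -0.167832.
Step 4: Under H0, t = rho * sqrt((n-2)/(1-rho^2)) = -0.5384 ~ t(10).
Step 5: Two-sided p-value from the t-distribution with 10 df = 0.602099.
Step 6: alpha = 0.05. fail to reject H0.

rho = -0.1678, p = 0.602099, fail to reject H0 at alpha = 0.05.


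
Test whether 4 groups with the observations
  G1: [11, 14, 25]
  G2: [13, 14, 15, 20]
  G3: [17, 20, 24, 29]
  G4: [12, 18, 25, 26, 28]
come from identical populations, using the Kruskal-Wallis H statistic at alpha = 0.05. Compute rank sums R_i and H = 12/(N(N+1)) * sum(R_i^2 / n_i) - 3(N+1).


Step 1: Combine all N = 16 observations and assign midranks.
sorted (value, group, rank): (11,G1,1), (12,G4,2), (13,G2,3), (14,G1,4.5), (14,G2,4.5), (15,G2,6), (17,G3,7), (18,G4,8), (20,G2,9.5), (20,G3,9.5), (24,G3,11), (25,G1,12.5), (25,G4,12.5), (26,G4,14), (28,G4,15), (29,G3,16)
Step 2: Sum ranks within each group.
R_1 = 18 (n_1 = 3)
R_2 = 23 (n_2 = 4)
R_3 = 43.5 (n_3 = 4)
R_4 = 51.5 (n_4 = 5)
Step 3: H = 12/(N(N+1)) * sum(R_i^2/n_i) - 3(N+1)
     = 12/(16*17) * (18^2/3 + 23^2/4 + 43.5^2/4 + 51.5^2/5) - 3*17
     = 0.044118 * 1243.76 - 51
     = 3.871875.
Step 4: Ties present; correction factor C = 1 - 18/(16^3 - 16) = 0.995588. Corrected H = 3.871875 / 0.995588 = 3.889032.
Step 5: Under H0, H ~ chi^2(3); p-value = 0.273699.
Step 6: alpha = 0.05. fail to reject H0.

H = 3.8890, df = 3, p = 0.273699, fail to reject H0.


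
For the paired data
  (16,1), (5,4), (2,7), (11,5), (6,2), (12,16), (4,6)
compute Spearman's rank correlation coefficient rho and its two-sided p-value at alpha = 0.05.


Step 1: Rank x and y separately (midranks; no ties here).
rank(x): 16->7, 5->3, 2->1, 11->5, 6->4, 12->6, 4->2
rank(y): 1->1, 4->3, 7->6, 5->4, 2->2, 16->7, 6->5
Step 2: d_i = R_x(i) - R_y(i); compute d_i^2.
  (7-1)^2=36, (3-3)^2=0, (1-6)^2=25, (5-4)^2=1, (4-2)^2=4, (6-7)^2=1, (2-5)^2=9
sum(d^2) = 76.
Step 3: rho = 1 - 6*76 / (7*(7^2 - 1)) = 1 - 456/336 = -0.357143.
Step 4: Under H0, t = rho * sqrt((n-2)/(1-rho^2)) = -0.8550 ~ t(5).
Step 5: Two-sided p-value from the t-distribution with 5 df = 0.431611.
Step 6: alpha = 0.05. fail to reject H0.

rho = -0.3571, p = 0.431611, fail to reject H0 at alpha = 0.05.


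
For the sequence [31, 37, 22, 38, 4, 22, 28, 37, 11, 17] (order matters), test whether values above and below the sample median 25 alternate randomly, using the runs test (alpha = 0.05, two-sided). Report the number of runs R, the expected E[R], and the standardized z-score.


Step 1: Compute median = 25; label A = above, B = below.
Labels in order: AABABBAABB  (n_A = 5, n_B = 5)
Step 2: Count runs R = 6.
Step 3: Under H0 (random ordering), E[R] = 2*n_A*n_B/(n_A+n_B) + 1 = 2*5*5/10 + 1 = 6.0000.
        Var[R] = 2*n_A*n_B*(2*n_A*n_B - n_A - n_B) / ((n_A+n_B)^2 * (n_A+n_B-1)) = 2000/900 = 2.2222.
        SD[R] = 1.4907.
Step 4: R = E[R], so z = 0 with no continuity correction.
Step 5: Two-sided p-value via normal approximation = 2*(1 - Phi(|z|)) = 1.000000.
Step 6: alpha = 0.05. fail to reject H0.

R = 6, z = 0.0000, p = 1.000000, fail to reject H0.


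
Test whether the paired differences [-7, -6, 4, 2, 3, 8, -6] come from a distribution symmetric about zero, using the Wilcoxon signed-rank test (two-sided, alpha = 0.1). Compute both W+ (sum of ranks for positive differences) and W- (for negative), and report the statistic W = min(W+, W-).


Step 1: Drop any zero differences (none here) and take |d_i|.
|d| = [7, 6, 4, 2, 3, 8, 6]
Step 2: Midrank |d_i| (ties get averaged ranks).
ranks: |7|->6, |6|->4.5, |4|->3, |2|->1, |3|->2, |8|->7, |6|->4.5
Step 3: Attach original signs; sum ranks with positive sign and with negative sign.
W+ = 3 + 1 + 2 + 7 = 13
W- = 6 + 4.5 + 4.5 = 15
(Check: W+ + W- = 28 should equal n(n+1)/2 = 28.)
Step 4: Test statistic W = min(W+, W-) = 13.
Step 5: Ties in |d|, so use the tie-corrected normal approximation.
        E[W] = n(n+1)/4 = 7*8/4 = 14.
        Tie groups: |d|=6 (t=2); sum(t^3 - t) = 6.
        Var[W] = n(n+1)(2n+1)/24 - sum(t^3-t)/48 = 840/24 - 6/48 = 34.875.
        z = (W - E[W]) / sqrt(Var[W]) = (13 - 14) / 5.9055 = -0.1693.
        Two-sided p = 2*Phi(z) = 0.865534.
Step 6: alpha = 0.1. fail to reject H0.

W+ = 13, W- = 15, W = min = 13, p = 0.865534, fail to reject H0.


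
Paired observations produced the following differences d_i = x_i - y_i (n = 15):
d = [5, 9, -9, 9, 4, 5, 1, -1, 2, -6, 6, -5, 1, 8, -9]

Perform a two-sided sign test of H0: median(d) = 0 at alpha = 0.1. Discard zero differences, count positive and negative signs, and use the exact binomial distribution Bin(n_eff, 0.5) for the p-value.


Step 1: Discard zero differences. Original n = 15; n_eff = number of nonzero differences = 15.
Nonzero differences (with sign): +5, +9, -9, +9, +4, +5, +1, -1, +2, -6, +6, -5, +1, +8, -9
Step 2: Count signs: positive = 10, negative = 5.
Step 3: Under H0: P(positive) = 0.5, so the number of positives S ~ Bin(15, 0.5).
Step 4: Two-sided exact p-value = sum of Bin(15,0.5) probabilities at or below the observed probability = 0.301758.
Step 5: alpha = 0.1. fail to reject H0.

n_eff = 15, pos = 10, neg = 5, p = 0.301758, fail to reject H0.


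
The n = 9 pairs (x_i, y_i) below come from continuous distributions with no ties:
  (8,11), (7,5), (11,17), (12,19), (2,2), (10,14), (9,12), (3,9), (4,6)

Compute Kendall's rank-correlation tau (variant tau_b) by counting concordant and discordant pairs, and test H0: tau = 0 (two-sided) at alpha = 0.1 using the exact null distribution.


Step 1: Enumerate the 36 unordered pairs (i,j) with i<j and classify each by sign(x_j-x_i) * sign(y_j-y_i).
  (1,2):dx=-1,dy=-6->C; (1,3):dx=+3,dy=+6->C; (1,4):dx=+4,dy=+8->C; (1,5):dx=-6,dy=-9->C
  (1,6):dx=+2,dy=+3->C; (1,7):dx=+1,dy=+1->C; (1,8):dx=-5,dy=-2->C; (1,9):dx=-4,dy=-5->C
  (2,3):dx=+4,dy=+12->C; (2,4):dx=+5,dy=+14->C; (2,5):dx=-5,dy=-3->C; (2,6):dx=+3,dy=+9->C
  (2,7):dx=+2,dy=+7->C; (2,8):dx=-4,dy=+4->D; (2,9):dx=-3,dy=+1->D; (3,4):dx=+1,dy=+2->C
  (3,5):dx=-9,dy=-15->C; (3,6):dx=-1,dy=-3->C; (3,7):dx=-2,dy=-5->C; (3,8):dx=-8,dy=-8->C
  (3,9):dx=-7,dy=-11->C; (4,5):dx=-10,dy=-17->C; (4,6):dx=-2,dy=-5->C; (4,7):dx=-3,dy=-7->C
  (4,8):dx=-9,dy=-10->C; (4,9):dx=-8,dy=-13->C; (5,6):dx=+8,dy=+12->C; (5,7):dx=+7,dy=+10->C
  (5,8):dx=+1,dy=+7->C; (5,9):dx=+2,dy=+4->C; (6,7):dx=-1,dy=-2->C; (6,8):dx=-7,dy=-5->C
  (6,9):dx=-6,dy=-8->C; (7,8):dx=-6,dy=-3->C; (7,9):dx=-5,dy=-6->C; (8,9):dx=+1,dy=-3->D
Step 2: C = 33, D = 3, total pairs = 36.
Step 3: tau = (C - D)/(n(n-1)/2) = (33 - 3)/36 = 0.833333.
Step 4: Exact two-sided p-value (enumerate n! = 362880 permutations of y under H0): p = 0.000854.
Step 5: alpha = 0.1. reject H0.

tau_b = 0.8333 (C=33, D=3), p = 0.000854, reject H0.


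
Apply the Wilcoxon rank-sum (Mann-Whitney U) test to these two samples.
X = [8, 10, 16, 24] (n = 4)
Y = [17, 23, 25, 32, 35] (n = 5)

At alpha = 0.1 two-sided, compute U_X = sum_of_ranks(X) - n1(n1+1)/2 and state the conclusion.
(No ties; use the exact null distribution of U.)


Step 1: Combine and sort all 9 observations; assign midranks.
sorted (value, group): (8,X), (10,X), (16,X), (17,Y), (23,Y), (24,X), (25,Y), (32,Y), (35,Y)
ranks: 8->1, 10->2, 16->3, 17->4, 23->5, 24->6, 25->7, 32->8, 35->9
Step 2: Rank sum for X: R1 = 1 + 2 + 3 + 6 = 12.
Step 3: U_X = R1 - n1(n1+1)/2 = 12 - 4*5/2 = 12 - 10 = 2.
       U_Y = n1*n2 - U_X = 20 - 2 = 18.
Step 4: No ties, so the exact null distribution of U (based on enumerating the C(9,4) = 126 equally likely rank assignments) gives the two-sided p-value.
Step 5: p-value = 0.063492; compare to alpha = 0.1. reject H0.

U_X = 2, p = 0.063492, reject H0 at alpha = 0.1.


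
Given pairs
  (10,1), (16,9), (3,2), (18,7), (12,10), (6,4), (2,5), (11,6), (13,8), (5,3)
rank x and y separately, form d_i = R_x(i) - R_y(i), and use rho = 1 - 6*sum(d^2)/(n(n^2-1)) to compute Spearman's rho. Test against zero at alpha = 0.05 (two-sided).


Step 1: Rank x and y separately (midranks; no ties here).
rank(x): 10->5, 16->9, 3->2, 18->10, 12->7, 6->4, 2->1, 11->6, 13->8, 5->3
rank(y): 1->1, 9->9, 2->2, 7->7, 10->10, 4->4, 5->5, 6->6, 8->8, 3->3
Step 2: d_i = R_x(i) - R_y(i); compute d_i^2.
  (5-1)^2=16, (9-9)^2=0, (2-2)^2=0, (10-7)^2=9, (7-10)^2=9, (4-4)^2=0, (1-5)^2=16, (6-6)^2=0, (8-8)^2=0, (3-3)^2=0
sum(d^2) = 50.
Step 3: rho = 1 - 6*50 / (10*(10^2 - 1)) = 1 - 300/990 = 0.696970.
Step 4: Under H0, t = rho * sqrt((n-2)/(1-rho^2)) = 2.7490 ~ t(8).
Step 5: Two-sided p-value from the t-distribution with 8 df = 0.025097.
Step 6: alpha = 0.05. reject H0.

rho = 0.6970, p = 0.025097, reject H0 at alpha = 0.05.


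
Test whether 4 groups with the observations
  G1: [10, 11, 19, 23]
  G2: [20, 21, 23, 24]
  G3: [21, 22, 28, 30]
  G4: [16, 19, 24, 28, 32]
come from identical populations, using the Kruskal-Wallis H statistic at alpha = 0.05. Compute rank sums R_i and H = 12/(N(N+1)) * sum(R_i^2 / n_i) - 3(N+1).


Step 1: Combine all N = 17 observations and assign midranks.
sorted (value, group, rank): (10,G1,1), (11,G1,2), (16,G4,3), (19,G1,4.5), (19,G4,4.5), (20,G2,6), (21,G2,7.5), (21,G3,7.5), (22,G3,9), (23,G1,10.5), (23,G2,10.5), (24,G2,12.5), (24,G4,12.5), (28,G3,14.5), (28,G4,14.5), (30,G3,16), (32,G4,17)
Step 2: Sum ranks within each group.
R_1 = 18 (n_1 = 4)
R_2 = 36.5 (n_2 = 4)
R_3 = 47 (n_3 = 4)
R_4 = 51.5 (n_4 = 5)
Step 3: H = 12/(N(N+1)) * sum(R_i^2/n_i) - 3(N+1)
     = 12/(17*18) * (18^2/4 + 36.5^2/4 + 47^2/4 + 51.5^2/5) - 3*18
     = 0.039216 * 1496.76 - 54
     = 4.696569.
Step 4: Ties present; correction factor C = 1 - 30/(17^3 - 17) = 0.993873. Corrected H = 4.696569 / 0.993873 = 4.725524.
Step 5: Under H0, H ~ chi^2(3); p-value = 0.193035.
Step 6: alpha = 0.05. fail to reject H0.

H = 4.7255, df = 3, p = 0.193035, fail to reject H0.


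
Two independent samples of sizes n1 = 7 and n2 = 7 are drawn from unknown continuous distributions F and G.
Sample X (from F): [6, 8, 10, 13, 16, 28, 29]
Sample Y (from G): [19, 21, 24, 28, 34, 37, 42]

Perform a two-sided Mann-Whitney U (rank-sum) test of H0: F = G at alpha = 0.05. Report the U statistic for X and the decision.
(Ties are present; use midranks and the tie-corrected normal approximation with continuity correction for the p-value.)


Step 1: Combine and sort all 14 observations; assign midranks.
sorted (value, group): (6,X), (8,X), (10,X), (13,X), (16,X), (19,Y), (21,Y), (24,Y), (28,X), (28,Y), (29,X), (34,Y), (37,Y), (42,Y)
ranks: 6->1, 8->2, 10->3, 13->4, 16->5, 19->6, 21->7, 24->8, 28->9.5, 28->9.5, 29->11, 34->12, 37->13, 42->14
Step 2: Rank sum for X: R1 = 1 + 2 + 3 + 4 + 5 + 9.5 + 11 = 35.5.
Step 3: U_X = R1 - n1(n1+1)/2 = 35.5 - 7*8/2 = 35.5 - 28 = 7.5.
       U_Y = n1*n2 - U_X = 49 - 7.5 = 41.5.
Step 4: Ties are present, so use the tie-corrected normal approximation (with continuity correction) for the p-value.
Step 5: p-value = 0.034806; compare to alpha = 0.05. reject H0.

U_X = 7.5, p = 0.034806, reject H0 at alpha = 0.05.


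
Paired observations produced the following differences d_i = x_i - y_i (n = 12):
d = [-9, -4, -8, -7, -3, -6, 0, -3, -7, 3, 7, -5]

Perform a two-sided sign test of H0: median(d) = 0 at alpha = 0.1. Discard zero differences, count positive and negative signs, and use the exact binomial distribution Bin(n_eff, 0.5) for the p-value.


Step 1: Discard zero differences. Original n = 12; n_eff = number of nonzero differences = 11.
Nonzero differences (with sign): -9, -4, -8, -7, -3, -6, -3, -7, +3, +7, -5
Step 2: Count signs: positive = 2, negative = 9.
Step 3: Under H0: P(positive) = 0.5, so the number of positives S ~ Bin(11, 0.5).
Step 4: Two-sided exact p-value = sum of Bin(11,0.5) probabilities at or below the observed probability = 0.065430.
Step 5: alpha = 0.1. reject H0.

n_eff = 11, pos = 2, neg = 9, p = 0.065430, reject H0.


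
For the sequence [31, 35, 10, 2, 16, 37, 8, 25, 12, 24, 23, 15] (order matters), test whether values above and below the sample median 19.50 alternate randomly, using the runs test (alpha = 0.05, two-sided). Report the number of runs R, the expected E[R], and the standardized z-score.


Step 1: Compute median = 19.50; label A = above, B = below.
Labels in order: AABBBABABAAB  (n_A = 6, n_B = 6)
Step 2: Count runs R = 8.
Step 3: Under H0 (random ordering), E[R] = 2*n_A*n_B/(n_A+n_B) + 1 = 2*6*6/12 + 1 = 7.0000.
        Var[R] = 2*n_A*n_B*(2*n_A*n_B - n_A - n_B) / ((n_A+n_B)^2 * (n_A+n_B-1)) = 4320/1584 = 2.7273.
        SD[R] = 1.6514.
Step 4: Continuity-corrected z = (R - 0.5 - E[R]) / SD[R] = (8 - 0.5 - 7.0000) / 1.6514 = 0.3028.
Step 5: Two-sided p-value via normal approximation = 2*(1 - Phi(|z|)) = 0.762069.
Step 6: alpha = 0.05. fail to reject H0.

R = 8, z = 0.3028, p = 0.762069, fail to reject H0.


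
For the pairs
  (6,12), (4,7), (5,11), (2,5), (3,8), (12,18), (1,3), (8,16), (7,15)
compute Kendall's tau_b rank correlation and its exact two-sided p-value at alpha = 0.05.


Step 1: Enumerate the 36 unordered pairs (i,j) with i<j and classify each by sign(x_j-x_i) * sign(y_j-y_i).
  (1,2):dx=-2,dy=-5->C; (1,3):dx=-1,dy=-1->C; (1,4):dx=-4,dy=-7->C; (1,5):dx=-3,dy=-4->C
  (1,6):dx=+6,dy=+6->C; (1,7):dx=-5,dy=-9->C; (1,8):dx=+2,dy=+4->C; (1,9):dx=+1,dy=+3->C
  (2,3):dx=+1,dy=+4->C; (2,4):dx=-2,dy=-2->C; (2,5):dx=-1,dy=+1->D; (2,6):dx=+8,dy=+11->C
  (2,7):dx=-3,dy=-4->C; (2,8):dx=+4,dy=+9->C; (2,9):dx=+3,dy=+8->C; (3,4):dx=-3,dy=-6->C
  (3,5):dx=-2,dy=-3->C; (3,6):dx=+7,dy=+7->C; (3,7):dx=-4,dy=-8->C; (3,8):dx=+3,dy=+5->C
  (3,9):dx=+2,dy=+4->C; (4,5):dx=+1,dy=+3->C; (4,6):dx=+10,dy=+13->C; (4,7):dx=-1,dy=-2->C
  (4,8):dx=+6,dy=+11->C; (4,9):dx=+5,dy=+10->C; (5,6):dx=+9,dy=+10->C; (5,7):dx=-2,dy=-5->C
  (5,8):dx=+5,dy=+8->C; (5,9):dx=+4,dy=+7->C; (6,7):dx=-11,dy=-15->C; (6,8):dx=-4,dy=-2->C
  (6,9):dx=-5,dy=-3->C; (7,8):dx=+7,dy=+13->C; (7,9):dx=+6,dy=+12->C; (8,9):dx=-1,dy=-1->C
Step 2: C = 35, D = 1, total pairs = 36.
Step 3: tau = (C - D)/(n(n-1)/2) = (35 - 1)/36 = 0.944444.
Step 4: Exact two-sided p-value (enumerate n! = 362880 permutations of y under H0): p = 0.000050.
Step 5: alpha = 0.05. reject H0.

tau_b = 0.9444 (C=35, D=1), p = 0.000050, reject H0.


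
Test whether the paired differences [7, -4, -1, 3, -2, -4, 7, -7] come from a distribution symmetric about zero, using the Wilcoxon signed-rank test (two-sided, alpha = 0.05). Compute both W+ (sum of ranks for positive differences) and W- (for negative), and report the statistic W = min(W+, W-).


Step 1: Drop any zero differences (none here) and take |d_i|.
|d| = [7, 4, 1, 3, 2, 4, 7, 7]
Step 2: Midrank |d_i| (ties get averaged ranks).
ranks: |7|->7, |4|->4.5, |1|->1, |3|->3, |2|->2, |4|->4.5, |7|->7, |7|->7
Step 3: Attach original signs; sum ranks with positive sign and with negative sign.
W+ = 7 + 3 + 7 = 17
W- = 4.5 + 1 + 2 + 4.5 + 7 = 19
(Check: W+ + W- = 36 should equal n(n+1)/2 = 36.)
Step 4: Test statistic W = min(W+, W-) = 17.
Step 5: Ties in |d|, so use the tie-corrected normal approximation.
        E[W] = n(n+1)/4 = 8*9/4 = 18.
        Tie groups: |d|=4 (t=2), |d|=7 (t=3); sum(t^3 - t) = 30.
        Var[W] = n(n+1)(2n+1)/24 - sum(t^3-t)/48 = 1224/24 - 30/48 = 50.375.
        z = (W - E[W]) / sqrt(Var[W]) = (17 - 18) / 7.0975 = -0.1409.
        Two-sided p = 2*Phi(z) = 0.887954.
Step 6: alpha = 0.05. fail to reject H0.

W+ = 17, W- = 19, W = min = 17, p = 0.887954, fail to reject H0.


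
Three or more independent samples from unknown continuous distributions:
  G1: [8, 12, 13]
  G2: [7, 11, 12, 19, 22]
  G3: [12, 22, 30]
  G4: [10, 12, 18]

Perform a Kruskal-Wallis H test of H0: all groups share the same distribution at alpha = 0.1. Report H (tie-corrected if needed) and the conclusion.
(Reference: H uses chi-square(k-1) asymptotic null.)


Step 1: Combine all N = 14 observations and assign midranks.
sorted (value, group, rank): (7,G2,1), (8,G1,2), (10,G4,3), (11,G2,4), (12,G1,6.5), (12,G2,6.5), (12,G3,6.5), (12,G4,6.5), (13,G1,9), (18,G4,10), (19,G2,11), (22,G2,12.5), (22,G3,12.5), (30,G3,14)
Step 2: Sum ranks within each group.
R_1 = 17.5 (n_1 = 3)
R_2 = 35 (n_2 = 5)
R_3 = 33 (n_3 = 3)
R_4 = 19.5 (n_4 = 3)
Step 3: H = 12/(N(N+1)) * sum(R_i^2/n_i) - 3(N+1)
     = 12/(14*15) * (17.5^2/3 + 35^2/5 + 33^2/3 + 19.5^2/3) - 3*15
     = 0.057143 * 836.833 - 45
     = 2.819048.
Step 4: Ties present; correction factor C = 1 - 66/(14^3 - 14) = 0.975824. Corrected H = 2.819048 / 0.975824 = 2.888889.
Step 5: Under H0, H ~ chi^2(3); p-value = 0.409075.
Step 6: alpha = 0.1. fail to reject H0.

H = 2.8889, df = 3, p = 0.409075, fail to reject H0.


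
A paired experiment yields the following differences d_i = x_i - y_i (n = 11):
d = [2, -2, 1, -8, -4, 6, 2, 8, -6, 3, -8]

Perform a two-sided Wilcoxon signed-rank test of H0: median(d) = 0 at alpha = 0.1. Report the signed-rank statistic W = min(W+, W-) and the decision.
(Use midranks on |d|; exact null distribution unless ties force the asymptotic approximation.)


Step 1: Drop any zero differences (none here) and take |d_i|.
|d| = [2, 2, 1, 8, 4, 6, 2, 8, 6, 3, 8]
Step 2: Midrank |d_i| (ties get averaged ranks).
ranks: |2|->3, |2|->3, |1|->1, |8|->10, |4|->6, |6|->7.5, |2|->3, |8|->10, |6|->7.5, |3|->5, |8|->10
Step 3: Attach original signs; sum ranks with positive sign and with negative sign.
W+ = 3 + 1 + 7.5 + 3 + 10 + 5 = 29.5
W- = 3 + 10 + 6 + 7.5 + 10 = 36.5
(Check: W+ + W- = 66 should equal n(n+1)/2 = 66.)
Step 4: Test statistic W = min(W+, W-) = 29.5.
Step 5: Ties in |d|, so use the tie-corrected normal approximation.
        E[W] = n(n+1)/4 = 11*12/4 = 33.
        Tie groups: |d|=2 (t=3), |d|=6 (t=2), |d|=8 (t=3); sum(t^3 - t) = 54.
        Var[W] = n(n+1)(2n+1)/24 - sum(t^3-t)/48 = 3036/24 - 54/48 = 125.375.
        z = (W - E[W]) / sqrt(Var[W]) = (29.5 - 33) / 11.1971 = -0.3126.
        Two-sided p = 2*Phi(z) = 0.754599.
Step 6: alpha = 0.1. fail to reject H0.

W+ = 29.5, W- = 36.5, W = min = 29.5, p = 0.754599, fail to reject H0.


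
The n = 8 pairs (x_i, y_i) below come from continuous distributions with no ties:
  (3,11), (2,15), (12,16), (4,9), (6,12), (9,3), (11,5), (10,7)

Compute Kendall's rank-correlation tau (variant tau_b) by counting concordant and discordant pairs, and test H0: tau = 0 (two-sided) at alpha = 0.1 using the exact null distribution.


Step 1: Enumerate the 28 unordered pairs (i,j) with i<j and classify each by sign(x_j-x_i) * sign(y_j-y_i).
  (1,2):dx=-1,dy=+4->D; (1,3):dx=+9,dy=+5->C; (1,4):dx=+1,dy=-2->D; (1,5):dx=+3,dy=+1->C
  (1,6):dx=+6,dy=-8->D; (1,7):dx=+8,dy=-6->D; (1,8):dx=+7,dy=-4->D; (2,3):dx=+10,dy=+1->C
  (2,4):dx=+2,dy=-6->D; (2,5):dx=+4,dy=-3->D; (2,6):dx=+7,dy=-12->D; (2,7):dx=+9,dy=-10->D
  (2,8):dx=+8,dy=-8->D; (3,4):dx=-8,dy=-7->C; (3,5):dx=-6,dy=-4->C; (3,6):dx=-3,dy=-13->C
  (3,7):dx=-1,dy=-11->C; (3,8):dx=-2,dy=-9->C; (4,5):dx=+2,dy=+3->C; (4,6):dx=+5,dy=-6->D
  (4,7):dx=+7,dy=-4->D; (4,8):dx=+6,dy=-2->D; (5,6):dx=+3,dy=-9->D; (5,7):dx=+5,dy=-7->D
  (5,8):dx=+4,dy=-5->D; (6,7):dx=+2,dy=+2->C; (6,8):dx=+1,dy=+4->C; (7,8):dx=-1,dy=+2->D
Step 2: C = 11, D = 17, total pairs = 28.
Step 3: tau = (C - D)/(n(n-1)/2) = (11 - 17)/28 = -0.214286.
Step 4: Exact two-sided p-value (enumerate n! = 40320 permutations of y under H0): p = 0.548413.
Step 5: alpha = 0.1. fail to reject H0.

tau_b = -0.2143 (C=11, D=17), p = 0.548413, fail to reject H0.


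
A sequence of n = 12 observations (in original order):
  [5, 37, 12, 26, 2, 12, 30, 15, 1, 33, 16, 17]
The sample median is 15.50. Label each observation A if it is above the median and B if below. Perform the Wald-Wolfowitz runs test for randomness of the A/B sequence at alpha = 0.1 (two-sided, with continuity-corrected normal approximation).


Step 1: Compute median = 15.50; label A = above, B = below.
Labels in order: BABABBABBAAA  (n_A = 6, n_B = 6)
Step 2: Count runs R = 8.
Step 3: Under H0 (random ordering), E[R] = 2*n_A*n_B/(n_A+n_B) + 1 = 2*6*6/12 + 1 = 7.0000.
        Var[R] = 2*n_A*n_B*(2*n_A*n_B - n_A - n_B) / ((n_A+n_B)^2 * (n_A+n_B-1)) = 4320/1584 = 2.7273.
        SD[R] = 1.6514.
Step 4: Continuity-corrected z = (R - 0.5 - E[R]) / SD[R] = (8 - 0.5 - 7.0000) / 1.6514 = 0.3028.
Step 5: Two-sided p-value via normal approximation = 2*(1 - Phi(|z|)) = 0.762069.
Step 6: alpha = 0.1. fail to reject H0.

R = 8, z = 0.3028, p = 0.762069, fail to reject H0.


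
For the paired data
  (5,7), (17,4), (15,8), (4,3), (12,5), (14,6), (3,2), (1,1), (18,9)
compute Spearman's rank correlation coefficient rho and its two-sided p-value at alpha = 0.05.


Step 1: Rank x and y separately (midranks; no ties here).
rank(x): 5->4, 17->8, 15->7, 4->3, 12->5, 14->6, 3->2, 1->1, 18->9
rank(y): 7->7, 4->4, 8->8, 3->3, 5->5, 6->6, 2->2, 1->1, 9->9
Step 2: d_i = R_x(i) - R_y(i); compute d_i^2.
  (4-7)^2=9, (8-4)^2=16, (7-8)^2=1, (3-3)^2=0, (5-5)^2=0, (6-6)^2=0, (2-2)^2=0, (1-1)^2=0, (9-9)^2=0
sum(d^2) = 26.
Step 3: rho = 1 - 6*26 / (9*(9^2 - 1)) = 1 - 156/720 = 0.783333.
Step 4: Under H0, t = rho * sqrt((n-2)/(1-rho^2)) = 3.3341 ~ t(7).
Step 5: Two-sided p-value from the t-distribution with 7 df = 0.012520.
Step 6: alpha = 0.05. reject H0.

rho = 0.7833, p = 0.012520, reject H0 at alpha = 0.05.


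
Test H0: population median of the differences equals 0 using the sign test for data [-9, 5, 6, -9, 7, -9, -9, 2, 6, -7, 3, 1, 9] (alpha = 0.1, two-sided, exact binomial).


Step 1: Discard zero differences. Original n = 13; n_eff = number of nonzero differences = 13.
Nonzero differences (with sign): -9, +5, +6, -9, +7, -9, -9, +2, +6, -7, +3, +1, +9
Step 2: Count signs: positive = 8, negative = 5.
Step 3: Under H0: P(positive) = 0.5, so the number of positives S ~ Bin(13, 0.5).
Step 4: Two-sided exact p-value = sum of Bin(13,0.5) probabilities at or below the observed probability = 0.581055.
Step 5: alpha = 0.1. fail to reject H0.

n_eff = 13, pos = 8, neg = 5, p = 0.581055, fail to reject H0.


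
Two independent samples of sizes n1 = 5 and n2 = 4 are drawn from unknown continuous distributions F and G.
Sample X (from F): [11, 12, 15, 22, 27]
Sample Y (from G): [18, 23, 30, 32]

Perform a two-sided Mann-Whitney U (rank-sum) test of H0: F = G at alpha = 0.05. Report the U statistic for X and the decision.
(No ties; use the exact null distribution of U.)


Step 1: Combine and sort all 9 observations; assign midranks.
sorted (value, group): (11,X), (12,X), (15,X), (18,Y), (22,X), (23,Y), (27,X), (30,Y), (32,Y)
ranks: 11->1, 12->2, 15->3, 18->4, 22->5, 23->6, 27->7, 30->8, 32->9
Step 2: Rank sum for X: R1 = 1 + 2 + 3 + 5 + 7 = 18.
Step 3: U_X = R1 - n1(n1+1)/2 = 18 - 5*6/2 = 18 - 15 = 3.
       U_Y = n1*n2 - U_X = 20 - 3 = 17.
Step 4: No ties, so the exact null distribution of U (based on enumerating the C(9,5) = 126 equally likely rank assignments) gives the two-sided p-value.
Step 5: p-value = 0.111111; compare to alpha = 0.05. fail to reject H0.

U_X = 3, p = 0.111111, fail to reject H0 at alpha = 0.05.


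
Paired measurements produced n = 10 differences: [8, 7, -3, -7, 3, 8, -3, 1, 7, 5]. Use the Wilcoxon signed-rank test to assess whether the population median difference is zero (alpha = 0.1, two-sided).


Step 1: Drop any zero differences (none here) and take |d_i|.
|d| = [8, 7, 3, 7, 3, 8, 3, 1, 7, 5]
Step 2: Midrank |d_i| (ties get averaged ranks).
ranks: |8|->9.5, |7|->7, |3|->3, |7|->7, |3|->3, |8|->9.5, |3|->3, |1|->1, |7|->7, |5|->5
Step 3: Attach original signs; sum ranks with positive sign and with negative sign.
W+ = 9.5 + 7 + 3 + 9.5 + 1 + 7 + 5 = 42
W- = 3 + 7 + 3 = 13
(Check: W+ + W- = 55 should equal n(n+1)/2 = 55.)
Step 4: Test statistic W = min(W+, W-) = 13.
Step 5: Ties in |d|, so use the tie-corrected normal approximation.
        E[W] = n(n+1)/4 = 10*11/4 = 27.5.
        Tie groups: |d|=3 (t=3), |d|=7 (t=3), |d|=8 (t=2); sum(t^3 - t) = 54.
        Var[W] = n(n+1)(2n+1)/24 - sum(t^3-t)/48 = 2310/24 - 54/48 = 95.125.
        z = (W - E[W]) / sqrt(Var[W]) = (13 - 27.5) / 9.7532 = -1.4867.
        Two-sided p = 2*Phi(z) = 0.137096.
Step 6: alpha = 0.1. fail to reject H0.

W+ = 42, W- = 13, W = min = 13, p = 0.137096, fail to reject H0.
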